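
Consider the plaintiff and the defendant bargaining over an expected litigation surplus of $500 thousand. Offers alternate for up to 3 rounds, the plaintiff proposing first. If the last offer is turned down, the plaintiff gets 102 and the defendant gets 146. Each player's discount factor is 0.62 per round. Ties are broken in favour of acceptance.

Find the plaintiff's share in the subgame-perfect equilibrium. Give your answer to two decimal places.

326.08

Round 3 (the plaintiff proposes): the defendant gets 146 if talks fail, so the plaintiff offers 146 and keeps 354.
Round 2 (the defendant proposes): the plaintiff can get 354 next round, worth 0.62 × 354 = 219.48 now; the defendant offers that and keeps 280.52.
Round 1 (the plaintiff proposes): the defendant can get 280.52 next round, worth 0.62 × 280.52 = 173.9224 now; the plaintiff offers that and keeps 326.0776.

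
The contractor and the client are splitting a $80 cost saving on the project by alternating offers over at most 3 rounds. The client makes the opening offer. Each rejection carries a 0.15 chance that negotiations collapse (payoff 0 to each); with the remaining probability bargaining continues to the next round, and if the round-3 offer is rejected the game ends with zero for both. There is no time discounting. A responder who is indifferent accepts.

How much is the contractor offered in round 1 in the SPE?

10.2

Round 3 (the client proposes): rejection yields 0 for the contractor; the client offers 0 and keeps 80.
Round 2 (the contractor proposes): rejecting gives the client an expected 0.85 × 80 = 68, so the contractor offers 68, keeping 12.
Round 1 (the client proposes): rejecting gives the contractor an expected 0.85 × 12 = 10.2. The client offers 10.2 and keeps 80 − 10.2 = 69.8.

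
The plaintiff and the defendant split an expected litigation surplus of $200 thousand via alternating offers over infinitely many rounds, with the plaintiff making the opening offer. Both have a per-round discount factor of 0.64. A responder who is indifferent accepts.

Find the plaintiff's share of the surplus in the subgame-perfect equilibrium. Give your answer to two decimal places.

When the plaintiff proposes, the defendant accepts any offer worth at least 0.64 times what the defendant would get by proposing next round; and vice versa.
This gives x = 200 − 0.64y and y = 200 − 0.64x, where x and y are each side's share when it proposes.
Hence (1 − 0.64·0.64)x = 200(1 − 0.64), i.e. 0.5904·x = 72.
x ≈ 121.9512; the defendant's share is 200 − x ≈ 78.0488.

121.95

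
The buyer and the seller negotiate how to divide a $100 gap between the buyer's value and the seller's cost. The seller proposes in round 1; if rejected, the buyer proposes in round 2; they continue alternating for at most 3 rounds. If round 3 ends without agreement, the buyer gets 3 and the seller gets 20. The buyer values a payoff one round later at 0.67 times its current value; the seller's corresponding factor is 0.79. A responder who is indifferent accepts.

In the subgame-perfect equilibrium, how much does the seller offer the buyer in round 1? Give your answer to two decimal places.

Round 3 (the seller proposes): the buyer gets 3 if talks fail, so the seller offers 3 and keeps 97.
Round 2 (the buyer proposes): the seller can get 97 next round, worth 0.79 × 97 = 76.63 now; the buyer offers that and keeps 23.37.
Round 1 (the seller proposes): the buyer can get 23.37 next round, worth 0.67 × 23.37 = 15.6579 now, so the seller offers 15.6579, keeping 84.3421.

15.66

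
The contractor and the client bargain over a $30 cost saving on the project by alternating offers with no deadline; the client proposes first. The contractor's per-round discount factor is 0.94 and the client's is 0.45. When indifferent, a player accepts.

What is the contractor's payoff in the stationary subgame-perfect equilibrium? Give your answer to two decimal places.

26.88

Let x be the client's share when the client proposes and y be the contractor's share when the contractor proposes.
The contractor accepts iff offered ≥ 0.94·y, so x = 30 − 0.94y. Symmetrically y = 30 − 0.45x.
Substituting: x = 30 − 0.94(30 − 0.45x), giving x(1 − 0.45·0.94) = 30(1 − 0.94).
So x = 30 × 0.06 / 0.577 ≈ 3.1196, and the contractor receives 30 − x ≈ 26.8804.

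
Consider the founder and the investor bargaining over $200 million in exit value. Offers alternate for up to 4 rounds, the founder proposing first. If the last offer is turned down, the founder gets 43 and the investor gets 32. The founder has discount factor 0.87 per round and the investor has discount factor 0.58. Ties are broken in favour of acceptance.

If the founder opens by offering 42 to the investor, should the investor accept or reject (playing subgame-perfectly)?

Reject

Work out the investor's continuation value if the offer is rejected.
Round 4 (the investor proposes): the founder gets 43 if talks fail, so the investor offers 43 and keeps 157.
Round 3 (the founder proposes): the investor can get 157 next round, worth 0.58 × 157 = 91.06 now. The founder offers 91.06 and keeps 200 − 91.06 = 108.94.
Round 2 (the investor proposes): the founder can get 108.94 next round, worth 0.87 × 108.94 = 94.7778 now. The investor offers 94.7778 and keeps 200 − 94.7778 = 105.2222.
So by rejecting in round 1, the investor gets 105.2222 next round, worth 0.58 × 105.2222 = 61.028876 now.
Offer 42 < 61.028876, so the investor rejects.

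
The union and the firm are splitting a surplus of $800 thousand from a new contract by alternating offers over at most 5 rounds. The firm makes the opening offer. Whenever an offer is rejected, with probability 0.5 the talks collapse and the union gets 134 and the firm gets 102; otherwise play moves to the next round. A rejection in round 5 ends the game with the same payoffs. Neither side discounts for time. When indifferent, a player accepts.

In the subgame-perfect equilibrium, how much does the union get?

By backward induction:
Round 5 (the firm proposes): the union gets 134 if talks fail, so the firm offers 134 and keeps 666.
Round 4 (the union proposes): rejecting gives the firm an expected 0.5 × 666 + 0.5 × 102 = 384. The union offers 384 and keeps 800 − 384 = 416.
Round 3 (the firm proposes): rejecting gives the union an expected 0.5 × 416 + 0.5 × 134 = 275, so the firm offers 275, keeping 525.
Round 2 (the union proposes): rejecting gives the firm an expected 0.5 × 525 + 0.5 × 102 = 313.5. The union offers 313.5 and keeps 800 − 313.5 = 486.5.
Round 1 (the firm proposes): rejecting gives the union an expected 0.5 × 486.5 + 0.5 × 134 = 310.25. The firm offers 310.25 and keeps 800 − 310.25 = 489.75.

310.25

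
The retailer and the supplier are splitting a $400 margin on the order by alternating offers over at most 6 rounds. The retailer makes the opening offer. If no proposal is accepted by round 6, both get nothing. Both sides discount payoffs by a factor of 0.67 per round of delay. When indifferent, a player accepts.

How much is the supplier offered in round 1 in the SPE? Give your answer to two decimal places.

182.15

Round 6 (the supplier proposes): the retailer will accept anything ≥ 0, so the supplier offers 0 and keeps 400.
Round 5 (the retailer proposes): the supplier can get 400 next round, worth 0.67 × 400 = 268 now; the retailer offers that and keeps 132.
Round 4 (the supplier proposes): the retailer can get 132 next round, worth 0.67 × 132 = 88.44 now; the supplier offers that and keeps 311.56.
Round 3 (the retailer proposes): the supplier can get 311.56 next round, worth 0.67 × 311.56 = 208.7452 now; the retailer offers that and keeps 191.2548.
Round 2 (the supplier proposes): the retailer can get 191.2548 next round, worth 0.67 × 191.2548 = 128.140716 now; the supplier offers that and keeps 271.859284.
Round 1 (the retailer proposes): the supplier can get 271.859284 next round, worth 0.67 × 271.859284 = 182.14572028 now. The retailer offers 182.14572028 and keeps 400 − 182.14572028 = 217.85427972.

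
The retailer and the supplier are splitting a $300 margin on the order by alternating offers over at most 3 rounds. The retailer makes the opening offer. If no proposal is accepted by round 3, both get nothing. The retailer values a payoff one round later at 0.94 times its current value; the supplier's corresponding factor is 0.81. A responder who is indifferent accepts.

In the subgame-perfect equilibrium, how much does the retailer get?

285.42

Round 3 (the retailer proposes): rejection yields 0 for the supplier; the retailer offers 0 and keeps 300.
Round 2 (the supplier proposes): the retailer can get 300 next round, worth 0.94 × 300 = 282 now, so the supplier offers 282, keeping 18.
Round 1 (the retailer proposes): the supplier can get 18 next round, worth 0.81 × 18 = 14.58 now; the retailer offers that and keeps 285.42.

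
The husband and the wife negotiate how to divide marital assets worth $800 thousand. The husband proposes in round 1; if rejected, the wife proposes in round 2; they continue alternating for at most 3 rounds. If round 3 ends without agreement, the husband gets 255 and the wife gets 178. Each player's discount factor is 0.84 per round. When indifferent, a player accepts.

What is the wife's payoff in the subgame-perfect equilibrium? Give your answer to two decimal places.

233.12

Solve by backward induction from round 3.
Round 3 (the husband proposes): the wife gets 178 if talks fail, so the husband offers 178 and keeps 622.
Round 2 (the wife proposes): the husband can get 622 next round, worth 0.84 × 622 = 522.48 now. The wife offers 522.48 and keeps 800 − 522.48 = 277.52.
Round 1 (the husband proposes): the wife can get 277.52 next round, worth 0.84 × 277.52 = 233.1168 now; the husband offers that and keeps 566.8832.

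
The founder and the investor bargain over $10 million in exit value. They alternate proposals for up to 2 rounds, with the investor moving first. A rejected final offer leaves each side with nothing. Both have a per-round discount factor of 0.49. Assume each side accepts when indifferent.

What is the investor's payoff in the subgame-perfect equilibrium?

5.1

Solve by backward induction from round 2.
Round 2 (the founder proposes): rejection yields 0 for the investor; the founder offers 0 and keeps 10.
Round 1 (the investor proposes): the founder can get 10 next round, worth 0.49 × 10 = 4.9 now, so the investor offers 4.9, keeping 5.1.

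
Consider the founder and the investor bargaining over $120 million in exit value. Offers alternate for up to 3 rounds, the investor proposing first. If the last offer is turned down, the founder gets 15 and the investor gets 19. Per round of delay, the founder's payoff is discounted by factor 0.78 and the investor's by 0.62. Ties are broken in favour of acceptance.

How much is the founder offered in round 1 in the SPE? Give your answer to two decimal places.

Round 3 (the investor proposes): the founder gets 15 if talks fail, so the investor offers 15 and keeps 105.
Round 2 (the founder proposes): the investor can get 105 next round, worth 0.62 × 105 = 65.1 now, so the founder offers 65.1, keeping 54.9.
Round 1 (the investor proposes): the founder can get 54.9 next round, worth 0.78 × 54.9 = 42.822 now. The investor offers 42.822 and keeps 120 − 42.822 = 77.178.

42.82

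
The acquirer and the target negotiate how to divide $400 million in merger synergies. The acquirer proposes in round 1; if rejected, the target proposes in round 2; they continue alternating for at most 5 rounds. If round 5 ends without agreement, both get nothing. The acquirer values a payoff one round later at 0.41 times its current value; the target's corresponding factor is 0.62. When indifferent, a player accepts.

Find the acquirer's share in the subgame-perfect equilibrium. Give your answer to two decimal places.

216.49

Round 5 (the acquirer proposes): the target will accept anything ≥ 0, so the acquirer offers 0 and keeps 400.
Round 4 (the target proposes): the acquirer can get 400 next round, worth 0.41 × 400 = 164 now; the target offers that and keeps 236.
Round 3 (the acquirer proposes): the target can get 236 next round, worth 0.62 × 236 = 146.32 now, so the acquirer offers 146.32, keeping 253.68.
Round 2 (the target proposes): the acquirer can get 253.68 next round, worth 0.41 × 253.68 = 104.0088 now. The target offers 104.0088 and keeps 400 − 104.0088 = 295.9912.
Round 1 (the acquirer proposes): the target can get 295.9912 next round, worth 0.62 × 295.9912 = 183.514544 now; the acquirer offers that and keeps 216.485456.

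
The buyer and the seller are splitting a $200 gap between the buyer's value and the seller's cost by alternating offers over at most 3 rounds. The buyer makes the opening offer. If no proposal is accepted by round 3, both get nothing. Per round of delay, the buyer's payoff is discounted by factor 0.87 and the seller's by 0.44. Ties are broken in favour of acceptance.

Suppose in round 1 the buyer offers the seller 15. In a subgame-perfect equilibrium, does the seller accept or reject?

Round 3 (the buyer proposes): rejection yields 0 for the seller; the buyer offers 0 and keeps 200.
Round 2 (the seller proposes): the buyer can get 200 next round, worth 0.87 × 200 = 174 now. The seller offers 174 and keeps 200 − 174 = 26.
So by rejecting in round 1, the seller gets 26 next round, worth 0.44 × 26 = 11.44 now.
Offer 15 ≥ 11.44, so the seller accepts.

Accept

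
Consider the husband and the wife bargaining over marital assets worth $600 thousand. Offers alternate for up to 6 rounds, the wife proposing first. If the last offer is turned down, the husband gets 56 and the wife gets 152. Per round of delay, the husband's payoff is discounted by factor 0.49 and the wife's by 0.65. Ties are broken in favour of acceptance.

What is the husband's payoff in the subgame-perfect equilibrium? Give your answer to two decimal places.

Round 6 (the husband proposes): the wife gets 152 if talks fail, so the husband offers 152 and keeps 448.
Round 5 (the wife proposes): the husband can get 448 next round, worth 0.49 × 448 = 219.52 now. The wife offers 219.52 and keeps 600 − 219.52 = 380.48.
Round 4 (the husband proposes): the wife can get 380.48 next round, worth 0.65 × 380.48 = 247.312 now, so the husband offers 247.312, keeping 352.688.
Round 3 (the wife proposes): the husband can get 352.688 next round, worth 0.49 × 352.688 = 172.81712 now. The wife offers 172.81712 and keeps 600 − 172.81712 = 427.18288.
Round 2 (the husband proposes): the wife can get 427.18288 next round, worth 0.65 × 427.18288 = 277.668872 now; the husband offers that and keeps 322.331128.
Round 1 (the wife proposes): the husband can get 322.331128 next round, worth 0.49 × 322.331128 = 157.94225272 now; the wife offers that and keeps 442.05774728.

157.94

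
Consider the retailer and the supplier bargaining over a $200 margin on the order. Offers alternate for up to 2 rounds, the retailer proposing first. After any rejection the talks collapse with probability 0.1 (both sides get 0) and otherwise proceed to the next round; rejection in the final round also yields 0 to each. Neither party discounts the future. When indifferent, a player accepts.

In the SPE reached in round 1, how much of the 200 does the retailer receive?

20

By backward induction:
Round 2 (the supplier proposes): rejection yields 0 for the retailer; the supplier offers 0 and keeps 200.
Round 1 (the retailer proposes): rejecting gives the supplier an expected 0.9 × 200 = 180; the retailer offers that and keeps 20.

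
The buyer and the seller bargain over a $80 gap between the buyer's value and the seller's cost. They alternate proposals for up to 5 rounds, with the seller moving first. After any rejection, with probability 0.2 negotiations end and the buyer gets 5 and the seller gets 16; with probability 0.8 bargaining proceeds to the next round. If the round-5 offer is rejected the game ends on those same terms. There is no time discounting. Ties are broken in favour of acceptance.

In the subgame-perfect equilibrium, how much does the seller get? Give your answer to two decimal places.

59.52

By backward induction:
Round 5 (the seller proposes): the buyer gets 5 if talks fail, so the seller offers 5 and keeps 75.
Round 4 (the buyer proposes): rejecting gives the seller an expected 0.8 × 75 + 0.2 × 16 = 63.2; the buyer offers that and keeps 16.8.
Round 3 (the seller proposes): rejecting gives the buyer an expected 0.8 × 16.8 + 0.2 × 5 = 14.44. The seller offers 14.44 and keeps 80 − 14.44 = 65.56.
Round 2 (the buyer proposes): rejecting gives the seller an expected 0.8 × 65.56 + 0.2 × 16 = 55.648; the buyer offers that and keeps 24.352.
Round 1 (the seller proposes): rejecting gives the buyer an expected 0.8 × 24.352 + 0.2 × 5 = 20.4816, so the seller offers 20.4816, keeping 59.5184.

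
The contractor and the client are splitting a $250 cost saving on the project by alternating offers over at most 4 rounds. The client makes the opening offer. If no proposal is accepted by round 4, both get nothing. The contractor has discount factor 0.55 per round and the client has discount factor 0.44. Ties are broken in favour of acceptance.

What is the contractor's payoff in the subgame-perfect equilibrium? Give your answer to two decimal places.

Round 4 (the contractor proposes): the client will accept anything ≥ 0, so the contractor offers 0 and keeps 250.
Round 3 (the client proposes): the contractor can get 250 next round, worth 0.55 × 250 = 137.5 now, so the client offers 137.5, keeping 112.5.
Round 2 (the contractor proposes): the client can get 112.5 next round, worth 0.44 × 112.5 = 49.5 now; the contractor offers that and keeps 200.5.
Round 1 (the client proposes): the contractor can get 200.5 next round, worth 0.55 × 200.5 = 110.275 now. The client offers 110.275 and keeps 250 − 110.275 = 139.725.

110.28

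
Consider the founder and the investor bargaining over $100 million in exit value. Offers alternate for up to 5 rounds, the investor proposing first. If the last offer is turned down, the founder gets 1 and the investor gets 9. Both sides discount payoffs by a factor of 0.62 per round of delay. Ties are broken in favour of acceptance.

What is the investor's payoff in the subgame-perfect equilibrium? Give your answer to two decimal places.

Round 5 (the investor proposes): the founder gets 1 if talks fail, so the investor offers 1 and keeps 99.
Round 4 (the founder proposes): the investor can get 99 next round, worth 0.62 × 99 = 61.38 now, so the founder offers 61.38, keeping 38.62.
Round 3 (the investor proposes): the founder can get 38.62 next round, worth 0.62 × 38.62 = 23.9444 now, so the investor offers 23.9444, keeping 76.0556.
Round 2 (the founder proposes): the investor can get 76.0556 next round, worth 0.62 × 76.0556 = 47.154472 now. The founder offers 47.154472 and keeps 100 − 47.154472 = 52.845528.
Round 1 (the investor proposes): the founder can get 52.845528 next round, worth 0.62 × 52.845528 = 32.76422736 now, so the investor offers 32.76422736, keeping 67.23577264.

67.24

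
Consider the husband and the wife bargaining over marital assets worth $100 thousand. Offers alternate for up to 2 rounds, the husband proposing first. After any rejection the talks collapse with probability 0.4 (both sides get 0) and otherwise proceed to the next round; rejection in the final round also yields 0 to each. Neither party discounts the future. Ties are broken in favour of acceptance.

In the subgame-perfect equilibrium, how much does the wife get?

Round 2 (the wife proposes): the husband will accept anything ≥ 0, so the wife offers 0 and keeps 100.
Round 1 (the husband proposes): rejecting gives the wife an expected 0.6 × 100 = 60, so the husband offers 60, keeping 40.

60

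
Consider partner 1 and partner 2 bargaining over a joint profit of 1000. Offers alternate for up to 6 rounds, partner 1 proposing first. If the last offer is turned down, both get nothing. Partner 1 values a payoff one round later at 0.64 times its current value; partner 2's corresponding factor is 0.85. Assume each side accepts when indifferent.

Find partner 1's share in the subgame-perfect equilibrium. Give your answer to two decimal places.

275.99

Round 6 (partner 2 proposes): rejection yields 0 for partner 1; partner 2 offers 0 and keeps 1000.
Round 5 (partner 1 proposes): partner 2 can get 1000 next round, worth 0.85 × 1000 = 850 now. Partner 1 offers 850 and keeps 1000 − 850 = 150.
Round 4 (partner 2 proposes): partner 1 can get 150 next round, worth 0.64 × 150 = 96 now. Partner 2 offers 96 and keeps 1000 − 96 = 904.
Round 3 (partner 1 proposes): partner 2 can get 904 next round, worth 0.85 × 904 = 768.4 now, so partner 1 offers 768.4, keeping 231.6.
Round 2 (partner 2 proposes): partner 1 can get 231.6 next round, worth 0.64 × 231.6 = 148.224 now; partner 2 offers that and keeps 851.776.
Round 1 (partner 1 proposes): partner 2 can get 851.776 next round, worth 0.85 × 851.776 = 724.0096 now, so partner 1 offers 724.0096, keeping 275.9904.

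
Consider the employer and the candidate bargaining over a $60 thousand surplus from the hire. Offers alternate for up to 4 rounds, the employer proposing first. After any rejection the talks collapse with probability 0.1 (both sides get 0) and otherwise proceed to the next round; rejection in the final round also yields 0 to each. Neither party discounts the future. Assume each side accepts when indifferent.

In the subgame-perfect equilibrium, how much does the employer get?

10.86

By backward induction:
Round 4 (the candidate proposes): the employer will accept anything ≥ 0, so the candidate offers 0 and keeps 60.
Round 3 (the employer proposes): rejecting gives the candidate an expected 0.9 × 60 = 54. The employer offers 54 and keeps 60 − 54 = 6.
Round 2 (the candidate proposes): rejecting gives the employer an expected 0.9 × 6 = 5.4. The candidate offers 5.4 and keeps 60 − 5.4 = 54.6.
Round 1 (the employer proposes): rejecting gives the candidate an expected 0.9 × 54.6 = 49.14, so the employer offers 49.14, keeping 10.86.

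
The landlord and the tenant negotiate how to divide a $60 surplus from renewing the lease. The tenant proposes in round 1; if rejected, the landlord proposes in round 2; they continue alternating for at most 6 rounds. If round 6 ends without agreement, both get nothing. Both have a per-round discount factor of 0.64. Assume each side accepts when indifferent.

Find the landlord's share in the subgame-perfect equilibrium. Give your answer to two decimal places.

25.93

Round 6 (the landlord proposes): the tenant will accept anything ≥ 0, so the landlord offers 0 and keeps 60.
Round 5 (the tenant proposes): the landlord can get 60 next round, worth 0.64 × 60 = 38.4 now, so the tenant offers 38.4, keeping 21.6.
Round 4 (the landlord proposes): the tenant can get 21.6 next round, worth 0.64 × 21.6 = 13.824 now. The landlord offers 13.824 and keeps 60 − 13.824 = 46.176.
Round 3 (the tenant proposes): the landlord can get 46.176 next round, worth 0.64 × 46.176 = 29.55264 now, so the tenant offers 29.55264, keeping 30.44736.
Round 2 (the landlord proposes): the tenant can get 30.44736 next round, worth 0.64 × 30.44736 = 19.4863104 now, so the landlord offers 19.4863104, keeping 40.5136896.
Round 1 (the tenant proposes): the landlord can get 40.5136896 next round, worth 0.64 × 40.5136896 = 25.928761344 now; the tenant offers that and keeps 34.071238656.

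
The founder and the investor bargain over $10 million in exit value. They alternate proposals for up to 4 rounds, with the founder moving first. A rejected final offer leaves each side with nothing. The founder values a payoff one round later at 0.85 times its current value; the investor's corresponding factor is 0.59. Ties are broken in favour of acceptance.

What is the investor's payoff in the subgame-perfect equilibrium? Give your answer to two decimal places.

3.84

Round 4 (the investor proposes): rejection yields 0 for the founder; the investor offers 0 and keeps 10.
Round 3 (the founder proposes): the investor can get 10 next round, worth 0.59 × 10 = 5.9 now, so the founder offers 5.9, keeping 4.1.
Round 2 (the investor proposes): the founder can get 4.1 next round, worth 0.85 × 4.1 = 3.485 now. The investor offers 3.485 and keeps 10 − 3.485 = 6.515.
Round 1 (the founder proposes): the investor can get 6.515 next round, worth 0.59 × 6.515 = 3.84385 now, so the founder offers 3.84385, keeping 6.15615.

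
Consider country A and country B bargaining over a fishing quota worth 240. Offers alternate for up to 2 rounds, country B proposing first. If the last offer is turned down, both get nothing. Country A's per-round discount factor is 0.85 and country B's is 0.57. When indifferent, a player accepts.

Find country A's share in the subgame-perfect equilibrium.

Round 2 (country A proposes): rejection yields 0 for country B; country A offers 0 and keeps 240.
Round 1 (country B proposes): country A can get 240 next round, worth 0.85 × 240 = 204 now; country B offers that and keeps 36.

204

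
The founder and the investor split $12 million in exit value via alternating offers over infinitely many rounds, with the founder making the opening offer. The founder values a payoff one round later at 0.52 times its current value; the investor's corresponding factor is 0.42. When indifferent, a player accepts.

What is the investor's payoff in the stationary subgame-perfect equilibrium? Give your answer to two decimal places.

Let x be the founder's share when the founder proposes and y be the investor's share when the investor proposes.
The investor accepts iff offered ≥ 0.42·y, so x = 12 − 0.42y. Symmetrically y = 12 − 0.52x.
Substituting: x = 12 − 0.42(12 − 0.52x), giving x(1 − 0.52·0.42) = 12(1 − 0.42).
So x = 12 × 0.58 / 0.7816 ≈ 8.9048, and the investor receives 12 − x ≈ 3.0952.

3.10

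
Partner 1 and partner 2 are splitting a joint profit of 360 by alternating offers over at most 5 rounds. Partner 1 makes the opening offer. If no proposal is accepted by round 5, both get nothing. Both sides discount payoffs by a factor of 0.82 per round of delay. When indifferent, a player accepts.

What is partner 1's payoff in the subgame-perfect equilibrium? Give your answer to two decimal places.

271.14

By backward induction:
Round 5 (partner 1 proposes): partner 2 will accept anything ≥ 0, so partner 1 offers 0 and keeps 360.
Round 4 (partner 2 proposes): partner 1 can get 360 next round, worth 0.82 × 360 = 295.2 now, so partner 2 offers 295.2, keeping 64.8.
Round 3 (partner 1 proposes): partner 2 can get 64.8 next round, worth 0.82 × 64.8 = 53.136 now. Partner 1 offers 53.136 and keeps 360 − 53.136 = 306.864.
Round 2 (partner 2 proposes): partner 1 can get 306.864 next round, worth 0.82 × 306.864 = 251.62848 now, so partner 2 offers 251.62848, keeping 108.37152.
Round 1 (partner 1 proposes): partner 2 can get 108.37152 next round, worth 0.82 × 108.37152 = 88.8646464 now, so partner 1 offers 88.8646464, keeping 271.1353536.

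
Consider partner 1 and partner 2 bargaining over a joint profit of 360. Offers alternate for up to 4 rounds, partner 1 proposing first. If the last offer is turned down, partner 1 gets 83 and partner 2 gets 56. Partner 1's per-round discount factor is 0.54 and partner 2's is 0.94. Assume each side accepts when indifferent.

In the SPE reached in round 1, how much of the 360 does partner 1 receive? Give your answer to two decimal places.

Round 4 (partner 2 proposes): partner 1 gets 83 if talks fail, so partner 2 offers 83 and keeps 277.
Round 3 (partner 1 proposes): partner 2 can get 277 next round, worth 0.94 × 277 = 260.38 now; partner 1 offers that and keeps 99.62.
Round 2 (partner 2 proposes): partner 1 can get 99.62 next round, worth 0.54 × 99.62 = 53.7948 now, so partner 2 offers 53.7948, keeping 306.2052.
Round 1 (partner 1 proposes): partner 2 can get 306.2052 next round, worth 0.94 × 306.2052 = 287.832888 now, so partner 1 offers 287.832888, keeping 72.167112.

72.17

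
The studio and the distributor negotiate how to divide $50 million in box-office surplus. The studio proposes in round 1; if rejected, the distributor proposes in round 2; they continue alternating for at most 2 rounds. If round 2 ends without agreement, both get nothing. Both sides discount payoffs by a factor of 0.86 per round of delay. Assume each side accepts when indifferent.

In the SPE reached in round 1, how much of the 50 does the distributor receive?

43

By backward induction:
Round 2 (the distributor proposes): the studio will accept anything ≥ 0, so the distributor offers 0 and keeps 50.
Round 1 (the studio proposes): the distributor can get 50 next round, worth 0.86 × 50 = 43 now; the studio offers that and keeps 7.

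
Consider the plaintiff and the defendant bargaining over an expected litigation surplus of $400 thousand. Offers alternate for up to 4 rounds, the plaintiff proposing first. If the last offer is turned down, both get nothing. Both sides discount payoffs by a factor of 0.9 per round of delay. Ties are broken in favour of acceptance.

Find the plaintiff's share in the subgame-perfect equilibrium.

72.4

Solve by backward induction from round 4.
Round 4 (the defendant proposes): rejection yields 0 for the plaintiff; the defendant offers 0 and keeps 400.
Round 3 (the plaintiff proposes): the defendant can get 400 next round, worth 0.9 × 400 = 360 now; the plaintiff offers that and keeps 40.
Round 2 (the defendant proposes): the plaintiff can get 40 next round, worth 0.9 × 40 = 36 now. The defendant offers 36 and keeps 400 − 36 = 364.
Round 1 (the plaintiff proposes): the defendant can get 364 next round, worth 0.9 × 364 = 327.6 now; the plaintiff offers that and keeps 72.4.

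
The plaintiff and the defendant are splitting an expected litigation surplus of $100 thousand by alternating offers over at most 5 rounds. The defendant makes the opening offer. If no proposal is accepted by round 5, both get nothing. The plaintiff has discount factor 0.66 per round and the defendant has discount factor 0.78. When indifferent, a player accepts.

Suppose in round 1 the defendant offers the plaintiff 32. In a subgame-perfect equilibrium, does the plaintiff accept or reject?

Round 5 (the defendant proposes): the plaintiff will accept anything ≥ 0, so the defendant offers 0 and keeps 100.
Round 4 (the plaintiff proposes): the defendant can get 100 next round, worth 0.78 × 100 = 78 now. The plaintiff offers 78 and keeps 100 − 78 = 22.
Round 3 (the defendant proposes): the plaintiff can get 22 next round, worth 0.66 × 22 = 14.52 now. The defendant offers 14.52 and keeps 100 − 14.52 = 85.48.
Round 2 (the plaintiff proposes): the defendant can get 85.48 next round, worth 0.78 × 85.48 = 66.6744 now; the plaintiff offers that and keeps 33.3256.
So by rejecting in round 1, the plaintiff gets 33.3256 next round, worth 0.66 × 33.3256 = 21.994896 now.
Offer 32 ≥ 21.994896, so the plaintiff accepts.

Accept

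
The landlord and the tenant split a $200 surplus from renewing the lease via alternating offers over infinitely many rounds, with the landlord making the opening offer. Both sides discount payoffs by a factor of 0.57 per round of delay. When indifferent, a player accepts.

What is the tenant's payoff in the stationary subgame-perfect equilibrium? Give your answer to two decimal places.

72.61

Let x be the landlord's share when the landlord proposes and y be the tenant's share when the tenant proposes.
The tenant accepts iff offered ≥ 0.57·y, so x = 200 − 0.57y. Symmetrically y = 200 − 0.57x.
Substituting: x = 200 − 0.57(200 − 0.57x), giving x(1 − 0.57·0.57) = 200(1 − 0.57).
So x = 200 × 0.43 / 0.6751 ≈ 127.3885, and the tenant receives 200 − x ≈ 72.6115.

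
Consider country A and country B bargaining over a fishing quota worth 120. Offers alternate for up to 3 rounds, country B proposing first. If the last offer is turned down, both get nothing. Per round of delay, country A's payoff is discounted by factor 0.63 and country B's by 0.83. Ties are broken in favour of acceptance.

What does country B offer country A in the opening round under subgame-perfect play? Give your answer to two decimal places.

Round 3 (country B proposes): country A will accept anything ≥ 0, so country B offers 0 and keeps 120.
Round 2 (country A proposes): country B can get 120 next round, worth 0.83 × 120 = 99.6 now. Country A offers 99.6 and keeps 120 − 99.6 = 20.4.
Round 1 (country B proposes): country A can get 20.4 next round, worth 0.63 × 20.4 = 12.852 now. Country B offers 12.852 and keeps 120 − 12.852 = 107.148.

12.85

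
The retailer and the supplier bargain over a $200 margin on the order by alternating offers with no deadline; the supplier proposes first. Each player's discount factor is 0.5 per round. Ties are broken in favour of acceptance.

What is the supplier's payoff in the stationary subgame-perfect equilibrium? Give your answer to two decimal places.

133.33

Let x be the supplier's share when the supplier proposes and y be the retailer's share when the retailer proposes.
The retailer accepts iff offered ≥ 0.5·y, so x = 200 − 0.5y. Symmetrically y = 200 − 0.5x.
Substituting: x = 200 − 0.5(200 − 0.5x), giving x(1 − 0.5·0.5) = 200(1 − 0.5).
So x = 200 × 0.5 / 0.75 ≈ 133.3333, and the retailer receives 200 − x ≈ 66.6667.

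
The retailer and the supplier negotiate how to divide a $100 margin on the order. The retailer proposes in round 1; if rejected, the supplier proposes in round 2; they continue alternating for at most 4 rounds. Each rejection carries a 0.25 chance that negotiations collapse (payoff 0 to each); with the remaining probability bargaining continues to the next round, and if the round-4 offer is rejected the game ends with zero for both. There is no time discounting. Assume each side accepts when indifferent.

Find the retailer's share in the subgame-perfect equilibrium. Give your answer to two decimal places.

39.06

By backward induction:
Round 4 (the supplier proposes): rejection yields 0 for the retailer; the supplier offers 0 and keeps 100.
Round 3 (the retailer proposes): rejecting gives the supplier an expected 0.75 × 100 = 75. The retailer offers 75 and keeps 100 − 75 = 25.
Round 2 (the supplier proposes): rejecting gives the retailer an expected 0.75 × 25 = 18.75; the supplier offers that and keeps 81.25.
Round 1 (the retailer proposes): rejecting gives the supplier an expected 0.75 × 81.25 = 60.9375. The retailer offers 60.9375 and keeps 100 − 60.9375 = 39.0625.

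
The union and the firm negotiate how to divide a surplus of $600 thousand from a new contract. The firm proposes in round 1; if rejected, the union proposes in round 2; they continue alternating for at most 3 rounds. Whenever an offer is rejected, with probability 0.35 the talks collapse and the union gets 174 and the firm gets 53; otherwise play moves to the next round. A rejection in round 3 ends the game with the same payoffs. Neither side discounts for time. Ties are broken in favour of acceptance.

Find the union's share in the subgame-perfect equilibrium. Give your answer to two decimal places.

Round 3 (the firm proposes): the union gets 174 if talks fail, so the firm offers 174 and keeps 426.
Round 2 (the union proposes): rejecting gives the firm an expected 0.65 × 426 + 0.35 × 53 = 295.45; the union offers that and keeps 304.55.
Round 1 (the firm proposes): rejecting gives the union an expected 0.65 × 304.55 + 0.35 × 174 = 258.8575, so the firm offers 258.8575, keeping 341.1425.

258.86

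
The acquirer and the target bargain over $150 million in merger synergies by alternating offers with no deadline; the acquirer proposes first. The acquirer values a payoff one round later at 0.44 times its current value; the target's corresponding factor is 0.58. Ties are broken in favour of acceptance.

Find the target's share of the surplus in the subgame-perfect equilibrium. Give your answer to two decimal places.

In a stationary SPE each proposer offers the other exactly their discounted continuation value.
If the acquirer keeps x when proposing and the target keeps y when proposing, then x = 150 − 0.58y and y = 150 − 0.44x.
Solving: x = 150(1 − 0.58) / (1 − 0.44·0.58) = 63 / 0.7448 ≈ 84.5865.
The target gets 150 − 84.5865 ≈ 65.4135.

65.41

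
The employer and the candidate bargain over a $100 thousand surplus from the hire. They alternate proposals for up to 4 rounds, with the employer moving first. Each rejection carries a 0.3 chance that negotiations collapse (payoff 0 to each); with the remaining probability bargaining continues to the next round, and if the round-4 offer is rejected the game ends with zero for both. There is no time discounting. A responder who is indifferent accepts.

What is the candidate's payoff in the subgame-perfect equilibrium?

55.3

By backward induction:
Round 4 (the candidate proposes): rejection yields 0 for the employer; the candidate offers 0 and keeps 100.
Round 3 (the employer proposes): rejecting gives the candidate an expected 0.7 × 100 = 70, so the employer offers 70, keeping 30.
Round 2 (the candidate proposes): rejecting gives the employer an expected 0.7 × 30 = 21; the candidate offers that and keeps 79.
Round 1 (the employer proposes): rejecting gives the candidate an expected 0.7 × 79 = 55.3. The employer offers 55.3 and keeps 100 − 55.3 = 44.7.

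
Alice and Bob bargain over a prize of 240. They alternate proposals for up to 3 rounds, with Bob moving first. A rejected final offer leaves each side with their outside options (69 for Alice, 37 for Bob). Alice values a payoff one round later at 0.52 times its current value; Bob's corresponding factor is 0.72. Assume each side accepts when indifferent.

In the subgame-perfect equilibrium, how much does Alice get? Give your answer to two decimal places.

Round 3 (Bob proposes): Alice gets 69 if talks fail, so Bob offers 69 and keeps 171.
Round 2 (Alice proposes): Bob can get 171 next round, worth 0.72 × 171 = 123.12 now. Alice offers 123.12 and keeps 240 − 123.12 = 116.88.
Round 1 (Bob proposes): Alice can get 116.88 next round, worth 0.52 × 116.88 = 60.7776 now, so Bob offers 60.7776, keeping 179.2224.

60.78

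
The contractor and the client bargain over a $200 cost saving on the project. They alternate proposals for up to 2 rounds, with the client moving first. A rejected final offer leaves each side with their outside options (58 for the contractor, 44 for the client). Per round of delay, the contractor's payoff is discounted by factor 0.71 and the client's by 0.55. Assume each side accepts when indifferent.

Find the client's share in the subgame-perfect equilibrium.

89.24

Work backward from the last round.
Round 2 (the contractor proposes): the client gets 44 if talks fail, so the contractor offers 44 and keeps 156.
Round 1 (the client proposes): the contractor can get 156 next round, worth 0.71 × 156 = 110.76 now. The client offers 110.76 and keeps 200 − 110.76 = 89.24.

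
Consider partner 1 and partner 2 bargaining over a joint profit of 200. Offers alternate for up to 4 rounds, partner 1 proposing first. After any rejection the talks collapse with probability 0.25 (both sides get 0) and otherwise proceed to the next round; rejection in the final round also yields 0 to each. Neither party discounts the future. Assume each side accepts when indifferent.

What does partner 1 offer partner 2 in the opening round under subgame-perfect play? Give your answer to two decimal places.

By backward induction:
Round 4 (partner 2 proposes): partner 1 will accept anything ≥ 0, so partner 2 offers 0 and keeps 200.
Round 3 (partner 1 proposes): rejecting gives partner 2 an expected 0.75 × 200 = 150; partner 1 offers that and keeps 50.
Round 2 (partner 2 proposes): rejecting gives partner 1 an expected 0.75 × 50 = 37.5; partner 2 offers that and keeps 162.5.
Round 1 (partner 1 proposes): rejecting gives partner 2 an expected 0.75 × 162.5 = 121.875; partner 1 offers that and keeps 78.125.

121.88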